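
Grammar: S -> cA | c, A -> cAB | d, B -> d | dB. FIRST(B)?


Per alternative of B: FIRST(d) = {d}; FIRST(dB) = {d}
FIRST(B) = {d}


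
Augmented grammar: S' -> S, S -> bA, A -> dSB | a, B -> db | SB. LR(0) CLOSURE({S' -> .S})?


Start: S' -> .S
For each item with dot before a nonterminal B, add B -> .γ for every B-production
Closure: [S' -> .S, S -> .bA]


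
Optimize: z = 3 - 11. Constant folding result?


3 - 11 = -8 at compile time
Optimized: z = -8


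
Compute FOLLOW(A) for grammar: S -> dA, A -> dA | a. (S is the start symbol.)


$ ∈ FOLLOW(S). For each A -> αBβ: add FIRST(β)\{ε} to FOLLOW(B); if β nullable, add FOLLOW(A).
FOLLOW(A) = {$}


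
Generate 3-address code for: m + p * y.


Break into single-operator statements:
t1 = p * y
t2 = m + t1


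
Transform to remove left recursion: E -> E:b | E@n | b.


Left-recursive alternatives: E:b, E@n; non-recursive: b
Introduce E': E -> bE', E' -> :bE' | @nE' | ε


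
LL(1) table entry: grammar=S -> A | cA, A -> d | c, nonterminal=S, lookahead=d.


For [S, d]: 'd' ∈ FIRST(A)
Entry: S -> A


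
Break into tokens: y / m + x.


Scan left to right, longest-match per lexeme
Tokens: ID(y), OP(/), ID(m), OP(+), ID(x)


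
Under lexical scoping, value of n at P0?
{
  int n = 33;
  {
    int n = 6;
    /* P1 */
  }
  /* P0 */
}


n declared in the same block as P0
n = 33


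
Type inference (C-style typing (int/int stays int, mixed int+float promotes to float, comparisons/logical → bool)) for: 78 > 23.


Operand types: int > int
Rule: comparison yields bool
Result type: bool


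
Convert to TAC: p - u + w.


Break into single-operator statements:
t1 = p - u
t2 = t1 + w


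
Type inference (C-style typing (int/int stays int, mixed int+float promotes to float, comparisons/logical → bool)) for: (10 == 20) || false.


Operand types: bool || bool
Rule: logical operators take bool operands and yield bool
Result type: bool


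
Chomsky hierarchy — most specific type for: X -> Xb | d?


Left-linear: every RHS is a terminal or one nonterminal followed by a terminal
Classification: Type 3 (Regular)


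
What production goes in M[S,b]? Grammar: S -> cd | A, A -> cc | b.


For [S, b]: 'b' ∈ FIRST(A)
Entry: S -> A


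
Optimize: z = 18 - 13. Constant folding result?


18 - 13 = 5 at compile time
Optimized: z = 5


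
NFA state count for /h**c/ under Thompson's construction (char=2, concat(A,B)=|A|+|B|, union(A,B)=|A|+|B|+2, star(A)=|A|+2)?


Syntax tree has 2 char leaf(s), 0 union(s), 2 star(s)
chars contribute 2×2 = 4; each union adds +2; each star adds +2
Total: 4 + 0 + 4 = 8 states


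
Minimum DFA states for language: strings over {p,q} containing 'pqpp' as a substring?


KMP-style automaton: 4 progress states + 1 absorbing accept = 5
Minimal DFA: 5 states


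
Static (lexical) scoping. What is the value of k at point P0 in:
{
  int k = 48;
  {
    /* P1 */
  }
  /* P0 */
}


k declared in the same block as P0
k = 48


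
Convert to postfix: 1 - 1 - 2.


Left to right (same or higher precedence on left)
Postfix: 1 1 - 2 -


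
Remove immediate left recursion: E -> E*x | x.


Left-recursive alternatives: E*x; non-recursive: x
Introduce E': E -> xE', E' -> *xE' | ε


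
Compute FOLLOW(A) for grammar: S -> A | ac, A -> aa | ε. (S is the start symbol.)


$ ∈ FOLLOW(S). For each A -> αBβ: add FIRST(β)\{ε} to FOLLOW(B); if β nullable, add FOLLOW(A).
FOLLOW(A) = {$}


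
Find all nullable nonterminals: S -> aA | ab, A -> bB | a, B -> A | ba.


A nonterminal is nullable iff some alternative derives ε (directly, or every symbol in it is nullable)
Nullable: {}


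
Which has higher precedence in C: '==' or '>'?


'>' is relational (level 7); '==' is equality (level 6)
Higher level binds tighter
'>' has higher precedence than '=='


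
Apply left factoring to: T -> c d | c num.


Common prefix: 'c'
Factored: T -> c T', T' -> d | num


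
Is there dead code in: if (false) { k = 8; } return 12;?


condition is constant false, so the whole block is unreachable
Dead: 'if (false) { k = 8; }'


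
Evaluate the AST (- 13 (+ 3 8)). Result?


Evaluate inner: (+ 3 8) = 11
Evaluate root: (- 13 11) = 2
Result: 2


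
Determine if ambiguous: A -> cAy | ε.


balanced c^n…y^n: each string has a unique parse
Unambiguous


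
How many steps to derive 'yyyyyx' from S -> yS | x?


Derivation: S => yS => yyS => yyyS => yyyyS => yyyyyS => yyyyyx
Steps: 6


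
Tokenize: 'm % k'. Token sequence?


Scan left to right, longest-match per lexeme
Tokens: ID(m), OP(%), ID(k)


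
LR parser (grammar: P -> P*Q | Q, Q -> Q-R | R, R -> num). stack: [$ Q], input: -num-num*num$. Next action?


shift '-' to continue Q -> Q-R
Action: shift


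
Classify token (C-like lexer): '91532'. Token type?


Pattern: digits only
Type: INTEGER_LITERAL


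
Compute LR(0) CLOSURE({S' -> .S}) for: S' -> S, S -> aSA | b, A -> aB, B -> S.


Start: S' -> .S
For each item with dot before a nonterminal B, add B -> .γ for every B-production
Closure: [S' -> .S, S -> .aSA, S -> .b]


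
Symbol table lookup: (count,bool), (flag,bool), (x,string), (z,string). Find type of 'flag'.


Lookup 'flag' → type bool


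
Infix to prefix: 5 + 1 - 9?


left-to-right (same/higher precedence on left): tree is (- (+ 5 1) 9)
Prefix: - + 5 1 9


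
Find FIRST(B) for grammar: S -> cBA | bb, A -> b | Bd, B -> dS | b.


Per alternative of B: FIRST(dS) = {d}; FIRST(b) = {b}
FIRST(B) = {b, d}


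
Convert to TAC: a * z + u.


Break into single-operator statements:
t1 = a * z
t2 = t1 + u


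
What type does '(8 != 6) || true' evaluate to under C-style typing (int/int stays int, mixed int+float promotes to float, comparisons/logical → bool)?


Operand types: bool || bool
Rule: logical operators take bool operands and yield bool
Result type: bool


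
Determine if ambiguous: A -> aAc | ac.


balanced a^n…c^n: each string has a unique parse
Unambiguous


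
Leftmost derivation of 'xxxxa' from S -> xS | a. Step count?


Derivation: S => xS => xxS => xxxS => xxxxS => xxxxa
Steps: 5


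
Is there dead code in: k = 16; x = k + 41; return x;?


k is read by x's definition; x is returned
No dead code


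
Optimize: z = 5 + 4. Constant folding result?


5 + 4 = 9 at compile time
Optimized: z = 9


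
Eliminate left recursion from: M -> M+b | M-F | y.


Left-recursive alternatives: M+b, M-F; non-recursive: y
Introduce M': M -> yM', M' -> +bM' | -FM' | ε


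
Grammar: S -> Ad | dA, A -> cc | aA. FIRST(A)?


Per alternative of A: FIRST(cc) = {c}; FIRST(aA) = {a}
FIRST(A) = {a, c}


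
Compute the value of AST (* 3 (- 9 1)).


Evaluate inner: (- 9 1) = 8
Evaluate root: (* 3 8) = 24
Result: 24


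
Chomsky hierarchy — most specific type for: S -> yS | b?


Right-linear: every RHS is a terminal or a terminal followed by one nonterminal
Classification: Type 3 (Regular)


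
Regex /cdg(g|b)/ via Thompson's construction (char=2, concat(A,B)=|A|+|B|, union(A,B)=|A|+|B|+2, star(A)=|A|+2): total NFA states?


Syntax tree has 5 char leaf(s), 1 union(s), 0 star(s)
chars contribute 5×2 = 10; each union adds +2; each star adds +2
Total: 10 + 2 + 0 = 12 states


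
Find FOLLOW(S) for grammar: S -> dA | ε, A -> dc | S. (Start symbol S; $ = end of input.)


$ ∈ FOLLOW(S). For each A -> αBβ: add FIRST(β)\{ε} to FOLLOW(B); if β nullable, add FOLLOW(A).
FOLLOW(S) = {$}


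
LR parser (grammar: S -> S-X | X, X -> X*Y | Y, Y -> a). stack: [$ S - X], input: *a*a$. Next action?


'*' can extend X; shift to build X -> X*Y
Action: shift


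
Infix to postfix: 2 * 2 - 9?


Left to right (same or higher precedence on left)
Postfix: 2 2 * 9 -


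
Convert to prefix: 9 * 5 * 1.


left-to-right (same/higher precedence on left): tree is (* (* 9 5) 1)
Prefix: * * 9 5 1


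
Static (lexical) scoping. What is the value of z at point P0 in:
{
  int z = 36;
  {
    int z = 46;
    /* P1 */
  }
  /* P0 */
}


z declared in the same block as P0
z = 36


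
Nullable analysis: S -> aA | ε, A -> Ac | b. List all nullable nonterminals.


A nonterminal is nullable iff some alternative derives ε (directly, or every symbol in it is nullable)
Nullable: {S}


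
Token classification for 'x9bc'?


Pattern: letter/underscore followed by alphanumerics, not a keyword
Type: IDENTIFIER


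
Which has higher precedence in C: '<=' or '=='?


'<=' is relational (level 7); '==' is equality (level 6)
Higher level binds tighter
'<=' has higher precedence than '=='


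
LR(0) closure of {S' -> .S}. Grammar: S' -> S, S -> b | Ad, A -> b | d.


Start: S' -> .S
For each item with dot before a nonterminal B, add B -> .γ for every B-production
Closure: [S' -> .S, S -> .b, S -> .Ad, A -> .b, A -> .d]


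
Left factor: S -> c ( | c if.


Common prefix: 'c'
Factored: S -> c S', S' -> ( | if


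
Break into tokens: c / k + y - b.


Scan left to right, longest-match per lexeme
Tokens: ID(c), OP(/), ID(k), OP(+), ID(y), OP(-), ID(b)


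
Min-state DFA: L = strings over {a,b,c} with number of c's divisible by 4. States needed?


Track (count of c) mod 4: states 0..3, accept at 0
Minimal DFA: 4 states


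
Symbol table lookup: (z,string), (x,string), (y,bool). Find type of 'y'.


Lookup 'y' → type bool


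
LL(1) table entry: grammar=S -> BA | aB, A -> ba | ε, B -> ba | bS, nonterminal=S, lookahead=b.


For [S, b]: 'b' ∈ FIRST(BA)
Entry: S -> BA


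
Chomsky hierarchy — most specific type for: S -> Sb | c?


Left-linear: every RHS is a terminal or one nonterminal followed by a terminal
Classification: Type 3 (Regular)


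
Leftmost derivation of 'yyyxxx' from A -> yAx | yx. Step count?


Derivation: A => yAx => yyAxx => yyyxxx
Steps: 3


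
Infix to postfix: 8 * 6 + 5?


Left to right (same or higher precedence on left)
Postfix: 8 6 * 5 +


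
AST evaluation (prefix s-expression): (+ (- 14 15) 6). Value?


Evaluate inner: (- 14 15) = -1
Evaluate root: (+ -1 6) = 5
Result: 5


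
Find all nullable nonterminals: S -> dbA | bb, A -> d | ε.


A nonterminal is nullable iff some alternative derives ε (directly, or every symbol in it is nullable)
Nullable: {A}


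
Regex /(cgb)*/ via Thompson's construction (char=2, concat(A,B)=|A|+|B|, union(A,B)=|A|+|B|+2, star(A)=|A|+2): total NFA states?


Syntax tree has 3 char leaf(s), 0 union(s), 1 star(s)
chars contribute 3×2 = 6; each union adds +2; each star adds +2
Total: 6 + 0 + 2 = 8 states


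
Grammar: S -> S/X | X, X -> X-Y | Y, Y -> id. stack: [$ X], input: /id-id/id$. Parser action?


lookahead ∉ {-} so X won't extend; reduce S -> X
Action: reduce (S -> X)


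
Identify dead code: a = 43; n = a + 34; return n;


a is read by n's definition; n is returned
No dead code


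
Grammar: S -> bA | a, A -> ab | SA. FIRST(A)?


Per alternative of A: FIRST(ab) = {a}; FIRST(SA) = {a, b}
FIRST(A) = {a, b}


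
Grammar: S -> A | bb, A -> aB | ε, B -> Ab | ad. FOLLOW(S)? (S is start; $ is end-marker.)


$ ∈ FOLLOW(S). For each A -> αBβ: add FIRST(β)\{ε} to FOLLOW(B); if β nullable, add FOLLOW(A).
FOLLOW(S) = {$}


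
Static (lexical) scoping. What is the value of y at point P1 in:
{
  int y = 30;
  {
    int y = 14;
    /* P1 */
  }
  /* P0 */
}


y declared in the same block as P1
y = 14


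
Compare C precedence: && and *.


'*' is multiplicative (level 10); '&&' is logical AND (level 2)
Higher level binds tighter
'*' has higher precedence than '&&'


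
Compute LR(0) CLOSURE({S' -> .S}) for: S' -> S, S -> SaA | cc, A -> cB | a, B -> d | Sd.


Start: S' -> .S
For each item with dot before a nonterminal B, add B -> .γ for every B-production
Closure: [S' -> .S, S -> .SaA, S -> .cc]


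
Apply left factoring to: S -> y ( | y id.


Common prefix: 'y'
Factored: S -> y S', S' -> ( | id


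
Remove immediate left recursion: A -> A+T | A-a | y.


Left-recursive alternatives: A+T, A-a; non-recursive: y
Introduce A': A -> yA', A' -> +TA' | -aA' | ε


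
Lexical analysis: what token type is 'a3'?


Pattern: letter/underscore followed by alphanumerics, not a keyword
Type: IDENTIFIER


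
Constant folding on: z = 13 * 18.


13 * 18 = 234 at compile time
Optimized: z = 234


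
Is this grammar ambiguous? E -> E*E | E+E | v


'v*v+v' has two parse trees (no precedence encoded between * and +)
Ambiguous


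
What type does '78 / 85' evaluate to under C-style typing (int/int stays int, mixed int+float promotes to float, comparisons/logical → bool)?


Operand types: int / int
Rule: mixed int/float promotes to float; int/int stays int
Result type: int


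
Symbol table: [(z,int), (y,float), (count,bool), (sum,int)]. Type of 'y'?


Lookup 'y' → type float


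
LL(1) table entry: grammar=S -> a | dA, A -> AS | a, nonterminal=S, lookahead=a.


For [S, a]: 'a' ∈ FIRST(a)
Entry: S -> a


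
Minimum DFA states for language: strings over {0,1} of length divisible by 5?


Track length mod 5: states 0..4, accept at 0
Minimal DFA: 5 states


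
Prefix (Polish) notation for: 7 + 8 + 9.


left-to-right (same/higher precedence on left): tree is (+ (+ 7 8) 9)
Prefix: + + 7 8 9


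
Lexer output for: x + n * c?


Scan left to right, longest-match per lexeme
Tokens: ID(x), OP(+), ID(n), OP(*), ID(c)


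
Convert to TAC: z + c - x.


Break into single-operator statements:
t1 = z + c
t2 = t1 - x


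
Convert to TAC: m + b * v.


Break into single-operator statements:
t1 = b * v
t2 = m + t1


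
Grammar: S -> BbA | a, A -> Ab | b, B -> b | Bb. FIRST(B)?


Per alternative of B: FIRST(b) = {b}; FIRST(Bb) = {b}
FIRST(B) = {b}


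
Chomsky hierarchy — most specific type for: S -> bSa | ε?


Single nonterminal LHS, but b^n a^n is not regular
Classification: Type 2 (Context-Free)


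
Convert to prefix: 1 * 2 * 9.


left-to-right (same/higher precedence on left): tree is (* (* 1 2) 9)
Prefix: * * 1 2 9


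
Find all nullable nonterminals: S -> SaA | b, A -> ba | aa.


A nonterminal is nullable iff some alternative derives ε (directly, or every symbol in it is nullable)
Nullable: {}


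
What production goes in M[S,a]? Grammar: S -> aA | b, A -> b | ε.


For [S, a]: 'a' ∈ FIRST(aA)
Entry: S -> aA


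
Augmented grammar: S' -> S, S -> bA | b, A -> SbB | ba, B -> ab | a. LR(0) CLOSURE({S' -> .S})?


Start: S' -> .S
For each item with dot before a nonterminal B, add B -> .γ for every B-production
Closure: [S' -> .S, S -> .bA, S -> .b]


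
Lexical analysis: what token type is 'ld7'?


Pattern: letter/underscore followed by alphanumerics, not a keyword
Type: IDENTIFIER


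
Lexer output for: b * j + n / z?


Scan left to right, longest-match per lexeme
Tokens: ID(b), OP(*), ID(j), OP(+), ID(n), OP(/), ID(z)


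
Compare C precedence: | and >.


'>' is relational (level 7); '|' is bitwise OR (level 3)
Higher level binds tighter
'>' has higher precedence than '|'


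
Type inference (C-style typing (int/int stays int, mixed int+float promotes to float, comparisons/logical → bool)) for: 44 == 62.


Operand types: int == int
Rule: comparison yields bool
Result type: bool


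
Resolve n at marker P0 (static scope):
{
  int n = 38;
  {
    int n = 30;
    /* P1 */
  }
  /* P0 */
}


n declared in the same block as P0
n = 38


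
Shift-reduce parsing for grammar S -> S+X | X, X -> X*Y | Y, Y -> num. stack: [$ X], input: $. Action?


lookahead ∉ {*} so X won't extend; reduce S -> X
Action: reduce (S -> X)


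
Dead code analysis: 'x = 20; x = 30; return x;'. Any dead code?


first assignment to x is overwritten before any read
Dead: 'x = 20'


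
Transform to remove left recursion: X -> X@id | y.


Left-recursive alternatives: X@id; non-recursive: y
Introduce X': X -> yX', X' -> @idX' | ε


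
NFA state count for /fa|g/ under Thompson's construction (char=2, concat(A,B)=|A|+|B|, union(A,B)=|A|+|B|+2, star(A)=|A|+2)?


Syntax tree has 3 char leaf(s), 1 union(s), 0 star(s)
chars contribute 3×2 = 6; each union adds +2; each star adds +2
Total: 6 + 2 + 0 = 8 states


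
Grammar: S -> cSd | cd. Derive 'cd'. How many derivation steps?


Derivation: S => cd
Steps: 1


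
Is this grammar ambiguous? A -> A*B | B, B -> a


precedence layered via separate nonterminal B: deterministic
Unambiguous


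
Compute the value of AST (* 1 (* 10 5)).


Evaluate inner: (* 10 5) = 50
Evaluate root: (* 1 50) = 50
Result: 50


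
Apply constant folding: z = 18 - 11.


18 - 11 = 7 at compile time
Optimized: z = 7


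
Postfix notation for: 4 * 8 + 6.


Left to right (same or higher precedence on left)
Postfix: 4 8 * 6 +


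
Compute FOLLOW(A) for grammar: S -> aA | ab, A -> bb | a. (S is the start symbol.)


$ ∈ FOLLOW(S). For each A -> αBβ: add FIRST(β)\{ε} to FOLLOW(B); if β nullable, add FOLLOW(A).
FOLLOW(A) = {$}


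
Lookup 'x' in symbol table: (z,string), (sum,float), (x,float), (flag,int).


Lookup 'x' → type float


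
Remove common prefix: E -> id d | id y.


Common prefix: 'id'
Factored: E -> id E', E' -> d | y


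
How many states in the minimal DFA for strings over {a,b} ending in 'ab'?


Track the longest suffix of input matching a prefix of 'ab': 3 classes (prefixes of length 0..2)
Minimal DFA: 3 states


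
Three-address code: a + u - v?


Break into single-operator statements:
t1 = a + u
t2 = t1 - v


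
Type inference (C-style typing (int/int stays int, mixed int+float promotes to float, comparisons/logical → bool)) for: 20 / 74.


Operand types: int / int
Rule: mixed int/float promotes to float; int/int stays int
Result type: int


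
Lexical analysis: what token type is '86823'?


Pattern: digits only
Type: INTEGER_LITERAL


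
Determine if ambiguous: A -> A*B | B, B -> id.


precedence layered via separate nonterminal B: deterministic
Unambiguous


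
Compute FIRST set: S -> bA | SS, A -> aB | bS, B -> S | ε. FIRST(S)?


Per alternative of S: FIRST(bA) = {b}; FIRST(SS) = {b}
FIRST(S) = {b}


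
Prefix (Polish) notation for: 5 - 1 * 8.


'*' binds tighter: tree is (- 5 (* 1 8))
Prefix: - 5 * 1 8


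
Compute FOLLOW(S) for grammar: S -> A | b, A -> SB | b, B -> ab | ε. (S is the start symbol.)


$ ∈ FOLLOW(S). For each A -> αBβ: add FIRST(β)\{ε} to FOLLOW(B); if β nullable, add FOLLOW(A).
FOLLOW(S) = {$, a}


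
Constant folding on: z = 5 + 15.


5 + 15 = 20 at compile time
Optimized: z = 20


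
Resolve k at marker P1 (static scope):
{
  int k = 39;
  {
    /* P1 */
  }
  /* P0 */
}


P1's block does not declare k; resolves to the enclosing declaration at depth 0
k = 39


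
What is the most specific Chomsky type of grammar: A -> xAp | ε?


Single nonterminal LHS, but x^n p^n is not regular
Classification: Type 2 (Context-Free)


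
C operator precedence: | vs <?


'<' is relational (level 7); '|' is bitwise OR (level 3)
Higher level binds tighter
'<' has higher precedence than '|'


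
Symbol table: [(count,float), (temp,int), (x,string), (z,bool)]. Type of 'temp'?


Lookup 'temp' → type int


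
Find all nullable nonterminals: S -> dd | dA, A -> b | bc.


A nonterminal is nullable iff some alternative derives ε (directly, or every symbol in it is nullable)
Nullable: {}


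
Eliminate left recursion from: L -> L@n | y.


Left-recursive alternatives: L@n; non-recursive: y
Introduce L': L -> yL', L' -> @nL' | ε


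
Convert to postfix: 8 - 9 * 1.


* has higher precedence, evaluate 9*1 first
Postfix: 8 9 1 * -


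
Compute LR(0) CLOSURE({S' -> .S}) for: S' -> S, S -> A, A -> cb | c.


Start: S' -> .S
For each item with dot before a nonterminal B, add B -> .γ for every B-production
Closure: [S' -> .S, S -> .A, A -> .cb, A -> .c]


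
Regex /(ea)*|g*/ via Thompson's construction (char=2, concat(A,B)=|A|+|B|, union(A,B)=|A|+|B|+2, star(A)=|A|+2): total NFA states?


Syntax tree has 3 char leaf(s), 1 union(s), 2 star(s)
chars contribute 3×2 = 6; each union adds +2; each star adds +2
Total: 6 + 2 + 4 = 12 states


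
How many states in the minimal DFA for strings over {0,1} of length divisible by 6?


Track length mod 6: states 0..5, accept at 0
Minimal DFA: 6 states


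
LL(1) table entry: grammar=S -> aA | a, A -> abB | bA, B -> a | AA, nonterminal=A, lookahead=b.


For [A, b]: 'b' ∈ FIRST(bA)
Entry: A -> bA


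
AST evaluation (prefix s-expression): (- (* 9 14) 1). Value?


Evaluate inner: (* 9 14) = 126
Evaluate root: (- 126 1) = 125
Result: 125


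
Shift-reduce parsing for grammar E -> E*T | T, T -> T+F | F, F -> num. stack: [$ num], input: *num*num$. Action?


'num' on top is the handle for F -> num
Action: reduce (F -> num)


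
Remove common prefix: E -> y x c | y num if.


Common prefix: 'y'
Factored: E -> y E', E' -> x c | num if


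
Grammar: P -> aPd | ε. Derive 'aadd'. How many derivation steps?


Derivation: P => aPd => aaPdd => aadd
Steps: 3


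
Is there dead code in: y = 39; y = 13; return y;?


first assignment to y is overwritten before any read
Dead: 'y = 39'


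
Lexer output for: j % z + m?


Scan left to right, longest-match per lexeme
Tokens: ID(j), OP(%), ID(z), OP(+), ID(m)


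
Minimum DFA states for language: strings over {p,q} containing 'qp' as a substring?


KMP-style automaton: 2 progress states + 1 absorbing accept = 3
Minimal DFA: 3 states


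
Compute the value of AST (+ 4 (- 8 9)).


Evaluate inner: (- 8 9) = -1
Evaluate root: (+ 4 -1) = 3
Result: 3


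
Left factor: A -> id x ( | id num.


Common prefix: 'id'
Factored: A -> id A', A' -> x ( | num


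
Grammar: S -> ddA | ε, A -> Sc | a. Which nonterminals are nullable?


A nonterminal is nullable iff some alternative derives ε (directly, or every symbol in it is nullable)
Nullable: {S}


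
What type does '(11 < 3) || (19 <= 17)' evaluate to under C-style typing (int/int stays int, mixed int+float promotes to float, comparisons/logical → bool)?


Operand types: bool || bool
Rule: logical operators take bool operands and yield bool
Result type: bool


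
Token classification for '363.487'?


Pattern: digits with a decimal point
Type: FLOAT_LITERAL


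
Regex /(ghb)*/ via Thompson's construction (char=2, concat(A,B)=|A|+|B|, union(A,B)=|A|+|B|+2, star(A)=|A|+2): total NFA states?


Syntax tree has 3 char leaf(s), 0 union(s), 1 star(s)
chars contribute 3×2 = 6; each union adds +2; each star adds +2
Total: 6 + 0 + 2 = 8 states


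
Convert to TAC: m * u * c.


Break into single-operator statements:
t1 = m * u
t2 = t1 * c


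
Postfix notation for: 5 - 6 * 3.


* has higher precedence, evaluate 6*3 first
Postfix: 5 6 3 * -


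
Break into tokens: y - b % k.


Scan left to right, longest-match per lexeme
Tokens: ID(y), OP(-), ID(b), OP(%), ID(k)


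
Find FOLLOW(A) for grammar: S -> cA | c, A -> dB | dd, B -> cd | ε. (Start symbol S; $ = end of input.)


$ ∈ FOLLOW(S). For each A -> αBβ: add FIRST(β)\{ε} to FOLLOW(B); if β nullable, add FOLLOW(A).
FOLLOW(A) = {$}


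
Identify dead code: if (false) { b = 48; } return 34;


condition is constant false, so the whole block is unreachable
Dead: 'if (false) { b = 48; }'


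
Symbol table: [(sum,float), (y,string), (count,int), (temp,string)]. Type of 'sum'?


Lookup 'sum' → type float


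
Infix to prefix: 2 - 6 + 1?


left-to-right (same/higher precedence on left): tree is (+ (- 2 6) 1)
Prefix: + - 2 6 1


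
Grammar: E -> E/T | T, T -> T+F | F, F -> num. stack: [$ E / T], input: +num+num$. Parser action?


'+' can extend T; shift to build T -> T+F
Action: shift


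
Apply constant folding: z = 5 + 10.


5 + 10 = 15 at compile time
Optimized: z = 15


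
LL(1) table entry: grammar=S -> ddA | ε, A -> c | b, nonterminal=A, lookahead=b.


For [A, b]: 'b' ∈ FIRST(b)
Entry: A -> b


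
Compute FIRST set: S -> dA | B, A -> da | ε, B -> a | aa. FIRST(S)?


Per alternative of S: FIRST(dA) = {d}; FIRST(B) = {a}
FIRST(S) = {a, d}


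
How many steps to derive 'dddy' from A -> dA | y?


Derivation: A => dA => ddA => dddA => dddy
Steps: 4


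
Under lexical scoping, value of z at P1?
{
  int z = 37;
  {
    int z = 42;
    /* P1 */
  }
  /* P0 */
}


z declared in the same block as P1
z = 42


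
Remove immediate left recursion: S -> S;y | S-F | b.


Left-recursive alternatives: S;y, S-F; non-recursive: b
Introduce S': S -> bS', S' -> ;yS' | -FS' | ε


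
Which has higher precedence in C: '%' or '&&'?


'%' is multiplicative (level 10); '&&' is logical AND (level 2)
Higher level binds tighter
'%' has higher precedence than '&&'


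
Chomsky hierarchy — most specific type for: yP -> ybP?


LHS has context (more than one symbol) and |LHS| ≤ |RHS|
Classification: Type 1 (Context-Sensitive)


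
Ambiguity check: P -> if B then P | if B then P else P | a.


dangling else: 'if B then if B then a else a' parses two ways
Ambiguous


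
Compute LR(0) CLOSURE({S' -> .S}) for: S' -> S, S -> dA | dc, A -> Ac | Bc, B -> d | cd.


Start: S' -> .S
For each item with dot before a nonterminal B, add B -> .γ for every B-production
Closure: [S' -> .S, S -> .dA, S -> .dc]


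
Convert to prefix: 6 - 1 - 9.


left-to-right (same/higher precedence on left): tree is (- (- 6 1) 9)
Prefix: - - 6 1 9


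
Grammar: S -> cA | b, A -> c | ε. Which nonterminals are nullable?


A nonterminal is nullable iff some alternative derives ε (directly, or every symbol in it is nullable)
Nullable: {A}


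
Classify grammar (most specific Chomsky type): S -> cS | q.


Right-linear: every RHS is a terminal or a terminal followed by one nonterminal
Classification: Type 3 (Regular)


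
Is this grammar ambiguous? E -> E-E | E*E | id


'id-id*id' has two parse trees (no precedence encoded between - and *)
Ambiguous


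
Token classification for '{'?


Pattern: delimiter/punctuation
Type: PUNCTUATION


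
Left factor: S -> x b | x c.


Common prefix: 'x'
Factored: S -> x S', S' -> b | c


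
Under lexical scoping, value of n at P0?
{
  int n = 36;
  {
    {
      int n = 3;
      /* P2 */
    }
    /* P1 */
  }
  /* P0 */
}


n declared in the same block as P0
n = 36


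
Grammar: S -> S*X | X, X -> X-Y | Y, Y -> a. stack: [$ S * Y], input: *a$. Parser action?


'Y' (not preceded by X-) is the handle for X -> Y
Action: reduce (X -> Y)


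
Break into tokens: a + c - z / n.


Scan left to right, longest-match per lexeme
Tokens: ID(a), OP(+), ID(c), OP(-), ID(z), OP(/), ID(n)


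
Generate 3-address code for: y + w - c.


Break into single-operator statements:
t1 = y + w
t2 = t1 - c


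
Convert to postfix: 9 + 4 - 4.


Left to right (same or higher precedence on left)
Postfix: 9 4 + 4 -


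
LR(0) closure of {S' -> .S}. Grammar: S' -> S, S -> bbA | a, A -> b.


Start: S' -> .S
For each item with dot before a nonterminal B, add B -> .γ for every B-production
Closure: [S' -> .S, S -> .bbA, S -> .a]


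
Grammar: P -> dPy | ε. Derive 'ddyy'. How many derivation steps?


Derivation: P => dPy => ddPyy => ddyy
Steps: 3


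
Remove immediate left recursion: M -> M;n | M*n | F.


Left-recursive alternatives: M;n, M*n; non-recursive: F
Introduce M': M -> FM', M' -> ;nM' | *nM' | ε


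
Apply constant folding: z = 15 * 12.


15 * 12 = 180 at compile time
Optimized: z = 180


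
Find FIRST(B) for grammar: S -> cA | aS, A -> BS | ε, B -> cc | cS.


Per alternative of B: FIRST(cc) = {c}; FIRST(cS) = {c}
FIRST(B) = {c}


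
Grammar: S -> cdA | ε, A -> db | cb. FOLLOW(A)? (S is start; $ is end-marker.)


$ ∈ FOLLOW(S). For each A -> αBβ: add FIRST(β)\{ε} to FOLLOW(B); if β nullable, add FOLLOW(A).
FOLLOW(A) = {$}


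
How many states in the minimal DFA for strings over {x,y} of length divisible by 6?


Track length mod 6: states 0..5, accept at 0
Minimal DFA: 6 states


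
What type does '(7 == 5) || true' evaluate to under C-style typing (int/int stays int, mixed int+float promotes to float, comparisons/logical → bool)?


Operand types: bool || bool
Rule: logical operators take bool operands and yield bool
Result type: bool


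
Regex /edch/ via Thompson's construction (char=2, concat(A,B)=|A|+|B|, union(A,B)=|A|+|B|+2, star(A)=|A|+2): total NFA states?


Syntax tree has 4 char leaf(s), 0 union(s), 0 star(s)
chars contribute 4×2 = 8; each union adds +2; each star adds +2
Total: 8 + 0 + 0 = 8 states


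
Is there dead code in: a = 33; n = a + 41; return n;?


a is read by n's definition; n is returned
No dead code


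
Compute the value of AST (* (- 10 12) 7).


Evaluate inner: (- 10 12) = -2
Evaluate root: (* -2 7) = -14
Result: -14


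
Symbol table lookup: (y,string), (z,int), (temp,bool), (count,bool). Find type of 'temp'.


Lookup 'temp' → type bool


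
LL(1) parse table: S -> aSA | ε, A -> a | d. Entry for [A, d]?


For [A, d]: 'd' ∈ FIRST(d)
Entry: A -> d


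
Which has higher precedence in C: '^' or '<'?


'<' is relational (level 7); '^' is bitwise XOR (level 4)
Higher level binds tighter
'<' has higher precedence than '^'


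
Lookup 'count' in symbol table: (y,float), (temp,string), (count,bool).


Lookup 'count' → type bool


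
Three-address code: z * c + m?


Break into single-operator statements:
t1 = z * c
t2 = t1 + m


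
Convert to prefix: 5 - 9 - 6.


left-to-right (same/higher precedence on left): tree is (- (- 5 9) 6)
Prefix: - - 5 9 6


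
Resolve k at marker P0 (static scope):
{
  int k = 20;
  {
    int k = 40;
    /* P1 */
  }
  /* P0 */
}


k declared in the same block as P0
k = 20


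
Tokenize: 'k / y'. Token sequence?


Scan left to right, longest-match per lexeme
Tokens: ID(k), OP(/), ID(y)


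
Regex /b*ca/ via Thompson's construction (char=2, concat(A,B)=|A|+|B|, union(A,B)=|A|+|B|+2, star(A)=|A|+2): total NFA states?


Syntax tree has 3 char leaf(s), 0 union(s), 1 star(s)
chars contribute 3×2 = 6; each union adds +2; each star adds +2
Total: 6 + 0 + 2 = 8 states


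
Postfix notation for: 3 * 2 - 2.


Left to right (same or higher precedence on left)
Postfix: 3 2 * 2 -


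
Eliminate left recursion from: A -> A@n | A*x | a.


Left-recursive alternatives: A@n, A*x; non-recursive: a
Introduce A': A -> aA', A' -> @nA' | *xA' | ε


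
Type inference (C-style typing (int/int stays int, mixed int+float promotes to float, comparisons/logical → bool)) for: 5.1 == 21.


Operand types: float == int
Rule: comparison yields bool
Result type: bool


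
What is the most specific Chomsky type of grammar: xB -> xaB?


LHS has context (more than one symbol) and |LHS| ≤ |RHS|
Classification: Type 1 (Context-Sensitive)


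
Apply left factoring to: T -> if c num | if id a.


Common prefix: 'if'
Factored: T -> if T', T' -> c num | id a


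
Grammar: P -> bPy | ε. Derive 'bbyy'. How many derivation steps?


Derivation: P => bPy => bbPyy => bbyy
Steps: 3


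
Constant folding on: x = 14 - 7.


14 - 7 = 7 at compile time
Optimized: x = 7


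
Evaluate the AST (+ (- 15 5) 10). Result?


Evaluate inner: (- 15 5) = 10
Evaluate root: (+ 10 10) = 20
Result: 20


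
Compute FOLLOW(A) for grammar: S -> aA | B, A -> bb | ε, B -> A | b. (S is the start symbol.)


$ ∈ FOLLOW(S). For each A -> αBβ: add FIRST(β)\{ε} to FOLLOW(B); if β nullable, add FOLLOW(A).
FOLLOW(A) = {$}


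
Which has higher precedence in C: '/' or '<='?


'/' is multiplicative (level 10); '<=' is relational (level 7)
Higher level binds tighter
'/' has higher precedence than '<='


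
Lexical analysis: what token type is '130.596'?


Pattern: digits with a decimal point
Type: FLOAT_LITERAL


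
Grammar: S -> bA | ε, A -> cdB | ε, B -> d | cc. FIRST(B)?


Per alternative of B: FIRST(d) = {d}; FIRST(cc) = {c}
FIRST(B) = {c, d}


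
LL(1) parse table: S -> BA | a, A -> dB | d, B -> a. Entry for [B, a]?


For [B, a]: 'a' ∈ FIRST(a)
Entry: B -> a


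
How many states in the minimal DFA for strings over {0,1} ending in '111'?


Track the longest suffix of input matching a prefix of '111': 4 classes (prefixes of length 0..3)
Minimal DFA: 4 states


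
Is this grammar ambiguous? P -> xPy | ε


balanced x^n…y^n: each string has a unique parse
Unambiguous


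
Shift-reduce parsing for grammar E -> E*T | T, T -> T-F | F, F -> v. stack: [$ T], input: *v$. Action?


lookahead ∉ {-} so T won't extend; reduce E -> T
Action: reduce (E -> T)


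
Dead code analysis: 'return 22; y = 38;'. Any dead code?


statement follows a return and is unreachable
Dead: 'y = 38'


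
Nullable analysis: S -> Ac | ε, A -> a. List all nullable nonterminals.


A nonterminal is nullable iff some alternative derives ε (directly, or every symbol in it is nullable)
Nullable: {S}


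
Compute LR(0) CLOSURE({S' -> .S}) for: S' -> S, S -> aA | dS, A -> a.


Start: S' -> .S
For each item with dot before a nonterminal B, add B -> .γ for every B-production
Closure: [S' -> .S, S -> .aA, S -> .dS]


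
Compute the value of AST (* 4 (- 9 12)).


Evaluate inner: (- 9 12) = -3
Evaluate root: (* 4 -3) = -12
Result: -12


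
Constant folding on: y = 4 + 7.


4 + 7 = 11 at compile time
Optimized: y = 11


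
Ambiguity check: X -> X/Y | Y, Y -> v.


precedence layered via separate nonterminal Y: deterministic
Unambiguous


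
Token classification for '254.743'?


Pattern: digits with a decimal point
Type: FLOAT_LITERAL


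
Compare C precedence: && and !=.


'!=' is equality (level 6); '&&' is logical AND (level 2)
Higher level binds tighter
'!=' has higher precedence than '&&'


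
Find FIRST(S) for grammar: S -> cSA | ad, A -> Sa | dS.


Per alternative of S: FIRST(cSA) = {c}; FIRST(ad) = {a}
FIRST(S) = {a, c}


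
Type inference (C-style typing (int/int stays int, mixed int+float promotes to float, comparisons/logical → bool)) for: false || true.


Operand types: bool || bool
Rule: logical operators take bool operands and yield bool
Result type: bool


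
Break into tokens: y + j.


Scan left to right, longest-match per lexeme
Tokens: ID(y), OP(+), ID(j)


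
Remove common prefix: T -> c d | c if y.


Common prefix: 'c'
Factored: T -> c T', T' -> d | if y


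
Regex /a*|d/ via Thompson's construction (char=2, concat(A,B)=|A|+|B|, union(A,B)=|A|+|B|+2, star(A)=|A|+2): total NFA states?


Syntax tree has 2 char leaf(s), 1 union(s), 1 star(s)
chars contribute 2×2 = 4; each union adds +2; each star adds +2
Total: 4 + 2 + 2 = 8 states


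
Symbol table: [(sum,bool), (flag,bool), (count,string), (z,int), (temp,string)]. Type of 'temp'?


Lookup 'temp' → type string


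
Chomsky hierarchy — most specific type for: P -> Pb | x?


Left-linear: every RHS is a terminal or one nonterminal followed by a terminal
Classification: Type 3 (Regular)


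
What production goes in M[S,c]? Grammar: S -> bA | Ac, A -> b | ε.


For [S, c]: 'c' ∈ FIRST(Ac)
Entry: S -> Ac


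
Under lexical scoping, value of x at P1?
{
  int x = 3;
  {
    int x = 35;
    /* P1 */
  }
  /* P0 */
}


x declared in the same block as P1
x = 35


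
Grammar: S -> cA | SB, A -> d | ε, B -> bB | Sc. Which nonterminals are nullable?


A nonterminal is nullable iff some alternative derives ε (directly, or every symbol in it is nullable)
Nullable: {A}


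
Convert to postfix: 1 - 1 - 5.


Left to right (same or higher precedence on left)
Postfix: 1 1 - 5 -


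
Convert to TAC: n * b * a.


Break into single-operator statements:
t1 = n * b
t2 = t1 * a


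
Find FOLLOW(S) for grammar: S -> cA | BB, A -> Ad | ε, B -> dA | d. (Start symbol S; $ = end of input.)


$ ∈ FOLLOW(S). For each A -> αBβ: add FIRST(β)\{ε} to FOLLOW(B); if β nullable, add FOLLOW(A).
FOLLOW(S) = {$}


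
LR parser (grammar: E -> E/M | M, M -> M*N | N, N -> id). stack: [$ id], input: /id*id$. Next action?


'id' on top is the handle for N -> id
Action: reduce (N -> id)


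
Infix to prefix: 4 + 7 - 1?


left-to-right (same/higher precedence on left): tree is (- (+ 4 7) 1)
Prefix: - + 4 7 1


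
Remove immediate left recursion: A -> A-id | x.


Left-recursive alternatives: A-id; non-recursive: x
Introduce A': A -> xA', A' -> -idA' | ε


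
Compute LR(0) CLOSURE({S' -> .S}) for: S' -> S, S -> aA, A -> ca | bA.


Start: S' -> .S
For each item with dot before a nonterminal B, add B -> .γ for every B-production
Closure: [S' -> .S, S -> .aA]


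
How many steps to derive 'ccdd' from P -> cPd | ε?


Derivation: P => cPd => ccPdd => ccdd
Steps: 3


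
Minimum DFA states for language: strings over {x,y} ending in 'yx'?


Track the longest suffix of input matching a prefix of 'yx': 3 classes (prefixes of length 0..2)
Minimal DFA: 3 states


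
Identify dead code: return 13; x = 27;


statement follows a return and is unreachable
Dead: 'x = 27'


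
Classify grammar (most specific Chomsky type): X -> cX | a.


Right-linear: every RHS is a terminal or a terminal followed by one nonterminal
Classification: Type 3 (Regular)


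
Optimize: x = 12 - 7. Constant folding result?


12 - 7 = 5 at compile time
Optimized: x = 5


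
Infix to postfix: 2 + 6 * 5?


* has higher precedence, evaluate 6*5 first
Postfix: 2 6 5 * +


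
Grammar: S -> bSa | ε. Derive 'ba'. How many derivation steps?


Derivation: S => bSa => ba
Steps: 2


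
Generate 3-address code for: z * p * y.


Break into single-operator statements:
t1 = z * p
t2 = t1 * y


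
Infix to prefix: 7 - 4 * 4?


'*' binds tighter: tree is (- 7 (* 4 4))
Prefix: - 7 * 4 4


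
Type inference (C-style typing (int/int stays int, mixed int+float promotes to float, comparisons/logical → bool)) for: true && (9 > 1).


Operand types: bool && bool
Rule: logical operators take bool operands and yield bool
Result type: bool


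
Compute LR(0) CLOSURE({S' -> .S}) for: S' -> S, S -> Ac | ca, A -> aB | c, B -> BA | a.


Start: S' -> .S
For each item with dot before a nonterminal B, add B -> .γ for every B-production
Closure: [S' -> .S, S -> .Ac, S -> .ca, A -> .aB, A -> .c]


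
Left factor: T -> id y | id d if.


Common prefix: 'id'
Factored: T -> id T', T' -> y | d if


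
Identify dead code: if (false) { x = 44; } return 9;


condition is constant false, so the whole block is unreachable
Dead: 'if (false) { x = 44; }'


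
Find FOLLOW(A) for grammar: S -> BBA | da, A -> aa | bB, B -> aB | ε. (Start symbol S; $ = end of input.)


$ ∈ FOLLOW(S). For each A -> αBβ: add FIRST(β)\{ε} to FOLLOW(B); if β nullable, add FOLLOW(A).
FOLLOW(A) = {$}


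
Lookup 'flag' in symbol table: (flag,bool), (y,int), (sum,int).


Lookup 'flag' → type bool


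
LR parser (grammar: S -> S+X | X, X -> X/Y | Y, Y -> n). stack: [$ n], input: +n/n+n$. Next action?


'n' on top is the handle for Y -> n
Action: reduce (Y -> n)
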